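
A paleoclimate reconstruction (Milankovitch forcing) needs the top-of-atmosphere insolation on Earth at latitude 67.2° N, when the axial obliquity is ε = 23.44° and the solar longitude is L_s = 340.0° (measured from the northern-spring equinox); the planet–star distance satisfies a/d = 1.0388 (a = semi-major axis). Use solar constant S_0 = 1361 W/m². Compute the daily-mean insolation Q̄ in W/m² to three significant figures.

Solar declination: sin δ = sin ε · sin L_s = sin 23.44° × sin 340.0° = -0.13605, so δ = -7.819°.
cos h₀ = −tan(+67.2°) tan(-7.819°) = 0.3267, h₀ = 1.2380 rad.
Bracket: h₀ sin ϕ sin δ + cos ϕ cos δ sin h₀ = 1.2380×0.92186×-0.13605 + 0.38752×0.99070×0.94513 = -0.155269 + 0.362851 = 0.207582.
Inverse-square distance factor (a/d)² = 1.0388² = 1.079105.
Q̄ = (S_0/π) × 1.079105 × [bracket] = (1361/π) × 1.079105 × 0.207582 = 97.04 W/m².

Q̄ ≈ 97.0 W/m²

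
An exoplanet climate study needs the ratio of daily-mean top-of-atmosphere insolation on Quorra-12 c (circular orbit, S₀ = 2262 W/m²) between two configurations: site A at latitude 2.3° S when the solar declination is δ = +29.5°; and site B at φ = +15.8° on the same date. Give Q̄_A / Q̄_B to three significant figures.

— Configuration A (φ=-2.3°):
cos H₀ = −tan(-2.3°) tan(+29.500°) = 0.0227, H₀ = 1.5481 rad.
Bracket: H₀ sin φ sin δ + cos φ cos δ sin H₀ = 1.5481×-0.04013×0.49242 + 0.99919×0.87036×0.99974 = -0.030592 + 0.869429 = 0.838837.
Q̄ = (S₀/π) × [bracket] = (2262/π) × 0.838837 = 603.98 W/m².
— Configuration B (φ=+15.8°):
cos H₀ = −tan(+15.8°) tan(+29.500°) = -0.1601, H₀ = 1.7316 rad.
Bracket: H₀ sin φ sin δ + cos φ cos δ sin H₀ = 1.7316×0.27228×0.49242 + 0.96222×0.87036×0.98710 = 0.232166 + 0.826674 = 1.058840.
Q̄ = (S₀/π) × [bracket] = (2262/π) × 1.058840 = 762.38 W/m².
Ratio Q̄_A / Q̄_B = 603.98 / 762.38 = 0.7922.

Q̄_A / Q̄_B ≈ 0.792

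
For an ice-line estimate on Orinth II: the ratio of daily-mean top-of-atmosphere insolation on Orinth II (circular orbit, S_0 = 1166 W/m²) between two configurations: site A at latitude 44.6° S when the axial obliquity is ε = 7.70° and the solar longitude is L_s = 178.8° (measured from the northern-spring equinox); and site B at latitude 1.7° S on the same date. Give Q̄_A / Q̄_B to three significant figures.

Q̄_A / Q̄_B ≈ 0.709

— Configuration A (ϕ=-44.6°):
Solar declination: sin δ = sin ε · sin L_s = sin 7.70° × sin 178.8° = 0.00281, so δ = +0.161°.
cos h₀ = −tan(-44.6°) tan(+0.161°) = 0.0028, h₀ = 1.5680 rad.
Bracket: h₀ sin ϕ sin δ + cos ϕ cos δ sin h₀ = 1.5680×-0.70215×0.00281 + 0.71203×1.00000×1.00000 = -0.003094 + 0.712030 = 0.708936.
Q̄ = (S_0/π) × [bracket] = (1166/π) × 0.708936 = 263.12 W/m².
— Configuration B (ϕ=-1.7°):
cos h₀ = −tan(-1.7°) tan(+0.161°) = 0.0001, h₀ = 1.5707 rad.
Bracket: h₀ sin ϕ sin δ + cos ϕ cos δ sin h₀ = 1.5707×-0.02967×0.00281 + 0.99956×1.00000×1.00000 = -0.000131 + 0.999560 = 0.999429.
Q̄ = (S_0/π) × [bracket] = (1166/π) × 0.999429 = 370.94 W/m².
Ratio Q̄_A / Q̄_B = 263.12 / 370.94 = 0.7093.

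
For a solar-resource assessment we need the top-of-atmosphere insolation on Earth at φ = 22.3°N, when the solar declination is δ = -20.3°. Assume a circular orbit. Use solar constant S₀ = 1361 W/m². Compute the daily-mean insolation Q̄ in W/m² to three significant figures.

Q̄ ≈ 291 W/m²

cos H₀ = −tan(+22.3°) tan(-20.300°) = 0.1517, H₀ = 1.4185 rad.
Bracket: H₀ sin φ sin δ + cos φ cos δ sin H₀ = 1.4185×0.37946×-0.34694 + 0.92521×0.93789×0.98842 = -0.186745 + 0.857697 = 0.670952.
Q̄ = (S₀/π) × [bracket] = (1361/π) × 0.670952 = 290.7 W/m².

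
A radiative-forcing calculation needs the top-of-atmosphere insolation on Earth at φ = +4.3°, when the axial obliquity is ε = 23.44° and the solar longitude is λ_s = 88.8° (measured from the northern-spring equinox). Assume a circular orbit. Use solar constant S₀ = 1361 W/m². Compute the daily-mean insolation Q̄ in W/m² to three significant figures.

Solar declination: sin δ = sin ε · sin λ_s = sin 23.44° × sin 88.8° = 0.39770, so δ = +23.435°.
cos H₀ = −tan(+4.3°) tan(+23.435°) = -0.0326, H₀ = 1.6034 rad.
Bracket: H₀ sin φ sin δ + cos φ cos δ sin H₀ = 1.6034×0.07498×0.39770 + 0.99719×0.91751×0.99947 = 0.047813 + 0.914447 = 0.962260.
Q̄ = (S₀/π) × [bracket] = (1361/π) × 0.962260 = 416.9 W/m².

Q̄ ≈ 417 W/m²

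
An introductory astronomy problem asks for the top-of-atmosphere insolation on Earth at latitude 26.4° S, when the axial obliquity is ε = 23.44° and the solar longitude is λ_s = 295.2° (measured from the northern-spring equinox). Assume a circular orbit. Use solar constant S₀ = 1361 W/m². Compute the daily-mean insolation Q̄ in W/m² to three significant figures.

Q̄ ≈ 478 W/m²

Solar declination: sin δ = sin ε · sin λ_s = sin 23.44° × sin 295.2° = -0.35993, so δ = -21.096°.
cos H₀ = −tan(-26.4°) tan(-21.096°) = -0.1915, H₀ = 1.7635 rad.
Bracket: H₀ sin φ sin δ + cos φ cos δ sin H₀ = 1.7635×-0.44464×-0.35993 + 0.89571×0.93298×0.98149 = 0.282229 + 0.820211 = 1.102440.
Q̄ = (S₀/π) × [bracket] = (1361/π) × 1.102440 = 477.6 W/m².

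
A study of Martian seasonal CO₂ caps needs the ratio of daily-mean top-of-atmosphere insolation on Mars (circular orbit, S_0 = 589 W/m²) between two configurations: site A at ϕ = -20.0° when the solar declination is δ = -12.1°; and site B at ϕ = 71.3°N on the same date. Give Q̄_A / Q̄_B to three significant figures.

— Configuration A (ϕ=-20.0°):
cos h₀ = −tan(-20.0°) tan(-12.100°) = -0.0780, h₀ = 1.6489 rad.
Bracket: h₀ sin ϕ sin δ + cos ϕ cos δ sin h₀ = 1.6489×-0.34202×-0.20962 + 0.93969×0.97778×0.99695 = 0.118217 + 0.916008 = 1.034225.
Q̄ = (S_0/π) × [bracket] = (589/π) × 1.034225 = 193.90 W/m².
— Configuration B (ϕ=+71.3°):
cos h₀ = −tan(+71.3°) tan(-12.100°) = 0.6334, h₀ = 0.8849 rad.
Bracket: h₀ sin ϕ sin δ + cos ϕ cos δ sin h₀ = 0.8849×0.94721×-0.20962 + 0.32061×0.97778×0.77386 = -0.175701 + 0.242594 = 0.066893.
Q̄ = (S_0/π) × [bracket] = (589/π) × 0.066893 = 12.541 W/m².
Ratio Q̄_A / Q̄_B = 193.90 / 12.541 = 15.46.

Q̄_A / Q̄_B ≈ 15.5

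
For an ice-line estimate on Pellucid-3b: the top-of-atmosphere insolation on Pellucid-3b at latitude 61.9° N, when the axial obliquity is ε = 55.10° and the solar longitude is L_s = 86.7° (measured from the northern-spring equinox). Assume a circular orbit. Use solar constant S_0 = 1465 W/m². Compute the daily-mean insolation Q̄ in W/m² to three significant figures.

Q̄ ≈ 1.06e+03 W/m²

Solar declination: sin δ = sin ε · sin L_s = sin 55.10° × sin 86.7° = 0.81879, so δ = +54.964°.
cos h₀ = −tan(+61.9°) tan(+54.964°) = -2.6711 ≤ −1 ⇒ polar day, h₀ = π.
Bracket: h₀ sin ϕ sin δ + cos ϕ cos δ sin h₀ = 3.1416×0.88213×0.81879 + 0.47101×0.57409×0.00000 = 2.269112 + 0.000000 = 2.269112.
Q̄ = (S_0/π) × [bracket] = (1465/π) × 2.269112 = 1058 W/m².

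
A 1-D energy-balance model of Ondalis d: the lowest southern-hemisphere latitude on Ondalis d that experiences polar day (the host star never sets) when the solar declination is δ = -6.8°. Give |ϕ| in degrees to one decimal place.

Polar day requires cos h₀ = −tan ϕ tan δ ≤ −1, i.e. tan ϕ tan δ ≥ 1.
The boundary is |tan ϕ| · |tan δ| = 1, so |ϕ| = 90° − |δ| = 90° − 6.8° = 83.2° in the southern hemisphere.

|ϕ| = 83.2°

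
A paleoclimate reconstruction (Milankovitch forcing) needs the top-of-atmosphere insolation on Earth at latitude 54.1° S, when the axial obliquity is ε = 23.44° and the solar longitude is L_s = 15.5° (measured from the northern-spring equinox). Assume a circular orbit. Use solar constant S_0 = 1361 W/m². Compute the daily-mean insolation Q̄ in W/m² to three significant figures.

Q̄ ≈ 197 W/m²

Solar declination: sin δ = sin ε · sin L_s = sin 23.44° × sin 15.5° = 0.10630, so δ = +6.102°.
cos h₀ = −tan(-54.1°) tan(+6.102°) = 0.1477, h₀ = 1.4226 rad.
Bracket: h₀ sin ϕ sin δ + cos ϕ cos δ sin h₀ = 1.4226×-0.81004×0.10630 + 0.58637×0.99433×0.98903 = -0.122496 + 0.576649 = 0.454153.
Q̄ = (S_0/π) × [bracket] = (1361/π) × 0.454153 = 196.7 W/m².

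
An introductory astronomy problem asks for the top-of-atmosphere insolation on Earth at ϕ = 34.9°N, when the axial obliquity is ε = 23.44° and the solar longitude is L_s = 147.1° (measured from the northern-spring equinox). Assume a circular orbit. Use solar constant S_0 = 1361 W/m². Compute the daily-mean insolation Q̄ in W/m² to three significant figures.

Q̄ ≈ 435 W/m²

Solar declination: sin δ = sin ε · sin L_s = sin 23.44° × sin 147.1° = 0.21607, so δ = +12.478°.
cos h₀ = −tan(+34.9°) tan(+12.478°) = -0.1544, h₀ = 1.7258 rad.
Bracket: h₀ sin ϕ sin δ + cos ϕ cos δ sin h₀ = 1.7258×0.57215×0.21607 + 0.82015×0.97638×0.98801 = 0.213351 + 0.791177 = 1.004528.
Q̄ = (S_0/π) × [bracket] = (1361/π) × 1.004528 = 435.2 W/m².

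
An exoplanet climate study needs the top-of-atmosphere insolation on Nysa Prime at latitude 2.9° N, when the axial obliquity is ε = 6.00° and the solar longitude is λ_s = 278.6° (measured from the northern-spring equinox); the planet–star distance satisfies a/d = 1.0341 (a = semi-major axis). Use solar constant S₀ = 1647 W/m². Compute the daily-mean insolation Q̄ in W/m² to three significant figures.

Q̄ ≈ 552 W/m²

Solar declination: sin δ = sin ε · sin λ_s = sin 6.00° × sin 278.6° = -0.10335, so δ = -5.932°.
cos H₀ = −tan(+2.9°) tan(-5.932°) = 0.0053, H₀ = 1.5655 rad.
Bracket: H₀ sin φ sin δ + cos φ cos δ sin H₀ = 1.5655×0.05059×-0.10335 + 0.99872×0.99464×0.99999 = -0.008185 + 0.993357 = 0.985172.
Inverse-square distance factor (a/d)² = 1.0341² = 1.069363.
Q̄ = (S₀/π) × 1.069363 × [bracket] = (1647/π) × 1.069363 × 0.985172 = 552.3 W/m².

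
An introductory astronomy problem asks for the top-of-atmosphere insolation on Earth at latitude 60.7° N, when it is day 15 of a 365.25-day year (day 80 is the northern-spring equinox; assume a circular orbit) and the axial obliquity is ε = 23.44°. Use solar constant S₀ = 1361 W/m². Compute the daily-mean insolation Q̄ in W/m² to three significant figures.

Solar longitude: λ_s = 360° × (15 − 80)/365.25 = -64.066°, i.e. -64.066° + 360° = 295.934°.
sin δ = sin 23.44° × sin 295.934° = -0.35773, so δ = -20.961°.
cos H₀ = −tan(+60.7°) tan(-20.961°) = 0.6826, H₀ = 0.8194 rad.
Bracket: H₀ sin φ sin δ + cos φ cos δ sin H₀ = 0.8194×0.87207×-0.35773 + 0.48938×0.93383×0.73075 = -0.255625 + 0.333951 = 0.078326.
Q̄ = (S₀/π) × [bracket] = (1361/π) × 0.078326 = 33.93 W/m².

Q̄ ≈ 33.9 W/m²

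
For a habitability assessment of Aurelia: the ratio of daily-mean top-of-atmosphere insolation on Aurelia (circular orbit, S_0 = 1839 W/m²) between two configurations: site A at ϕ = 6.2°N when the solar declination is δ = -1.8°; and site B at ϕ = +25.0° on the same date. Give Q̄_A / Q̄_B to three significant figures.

Q̄_A / Q̄_B ≈ 1.12

— Configuration A (ϕ=+6.2°):
cos h₀ = −tan(+6.2°) tan(-1.800°) = 0.0034, h₀ = 1.5674 rad.
Bracket: h₀ sin ϕ sin δ + cos ϕ cos δ sin h₀ = 1.5674×0.10800×-0.03141 + 0.99415×0.99951×0.99999 = -0.005317 + 0.993653 = 0.988336.
Q̄ = (S_0/π) × [bracket] = (1839/π) × 0.988336 = 578.54 W/m².
— Configuration B (ϕ=+25.0°):
cos h₀ = −tan(+25.0°) tan(-1.800°) = 0.0147, h₀ = 1.5561 rad.
Bracket: h₀ sin ϕ sin δ + cos ϕ cos δ sin h₀ = 1.5561×0.42262×-0.03141 + 0.90631×0.99951×0.99989 = -0.020656 + 0.905766 = 0.885110.
Q̄ = (S_0/π) × [bracket] = (1839/π) × 0.885110 = 518.12 W/m².
Ratio Q̄_A / Q̄_B = 578.54 / 518.12 = 1.117.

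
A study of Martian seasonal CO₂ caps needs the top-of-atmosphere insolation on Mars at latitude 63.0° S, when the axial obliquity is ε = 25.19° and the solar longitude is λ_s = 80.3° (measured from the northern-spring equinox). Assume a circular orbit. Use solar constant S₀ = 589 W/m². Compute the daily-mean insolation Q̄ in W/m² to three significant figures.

Solar declination: sin δ = sin ε · sin λ_s = sin 25.19° × sin 80.3° = 0.41954, so δ = +24.805°.
cos H₀ = −tan(-63.0°) tan(+24.805°) = 0.9071, H₀ = 0.4345 rad.
Bracket: H₀ sin φ sin δ + cos φ cos δ sin H₀ = 0.4345×-0.89101×0.41954 + 0.45399×0.90774×0.42097 = -0.162422 + 0.173484 = 0.011062.
Q̄ = (S₀/π) × [bracket] = (589/π) × 0.011062 = 2.074 W/m².

Q̄ ≈ 2.07 W/m²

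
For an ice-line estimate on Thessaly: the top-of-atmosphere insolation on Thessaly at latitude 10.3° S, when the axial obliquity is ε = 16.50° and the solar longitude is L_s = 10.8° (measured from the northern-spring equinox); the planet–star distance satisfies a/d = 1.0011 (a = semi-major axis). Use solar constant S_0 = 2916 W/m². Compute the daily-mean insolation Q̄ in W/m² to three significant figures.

Solar declination: sin δ = sin ε · sin L_s = sin 16.50° × sin 10.8° = 0.05322, so δ = +3.051°.
cos h₀ = −tan(-10.3°) tan(+3.051°) = 0.0097, h₀ = 1.5611 rad.
Bracket: h₀ sin ϕ sin δ + cos ϕ cos δ sin h₀ = 1.5611×-0.17880×0.05322 + 0.98389×0.99858×0.99995 = -0.014855 + 0.982444 = 0.967589.
Inverse-square distance factor (a/d)² = 1.0011² = 1.002201.
Q̄ = (S_0/π) × 1.002201 × [bracket] = (2916/π) × 1.002201 × 0.967589 = 900.1 W/m².

Q̄ ≈ 900 W/m²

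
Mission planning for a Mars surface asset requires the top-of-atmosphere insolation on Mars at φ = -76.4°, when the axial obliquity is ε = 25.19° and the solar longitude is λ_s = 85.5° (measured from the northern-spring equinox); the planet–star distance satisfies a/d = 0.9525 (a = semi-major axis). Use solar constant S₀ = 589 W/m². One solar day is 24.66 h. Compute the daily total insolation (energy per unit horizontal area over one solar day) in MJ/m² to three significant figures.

0.00 MJ/m²

Solar declination: sin δ = sin ε · sin λ_s = sin 25.19° × sin 85.5° = 0.42431, so δ = +25.107°.
cos H₀ = −tan(-76.4°) tan(+25.107°) = 1.9369 ≥ 1 ⇒ polar night, H₀ = 0 and Q̄ = 0.
Inverse-square distance factor (a/d)² = 0.9525² = 0.907256.
Daily total = Q̄ × 24.66 h × 3600 s/h = 0.00 MJ/m².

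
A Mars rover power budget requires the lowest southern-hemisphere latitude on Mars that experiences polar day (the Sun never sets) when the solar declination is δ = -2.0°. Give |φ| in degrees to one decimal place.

|φ| = 88.0°

Polar day requires cos H₀ = −tan φ tan δ ≤ −1, i.e. tan φ tan δ ≥ 1.
The boundary is |tan φ| · |tan δ| = 1, so |φ| = 90° − |δ| = 90° − 2.0° = 88.0° in the southern hemisphere.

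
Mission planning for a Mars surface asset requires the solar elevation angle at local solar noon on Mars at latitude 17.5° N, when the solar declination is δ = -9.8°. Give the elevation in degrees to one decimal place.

At local noon the hour angle is zero, so the zenith angle equals |φ − δ| = |+17.5° − (-9.800°)| = 27.300°.
Elevation = 90° − 27.300° = 62.7°.

62.7°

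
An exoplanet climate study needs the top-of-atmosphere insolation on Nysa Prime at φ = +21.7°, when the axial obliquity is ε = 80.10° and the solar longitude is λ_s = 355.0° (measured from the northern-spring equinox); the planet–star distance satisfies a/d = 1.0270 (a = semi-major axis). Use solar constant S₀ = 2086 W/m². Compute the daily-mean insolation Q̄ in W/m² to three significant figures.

Solar declination: sin δ = sin ε · sin λ_s = sin 80.10° × sin 355.0° = -0.08586, so δ = -4.925°.
cos H₀ = −tan(+21.7°) tan(-4.925°) = 0.0343, H₀ = 1.5365 rad.
Bracket: H₀ sin φ sin δ + cos φ cos δ sin H₀ = 1.5365×0.36975×-0.08586 + 0.92913×0.99631×0.99941 = -0.048779 + 0.925155 = 0.876376.
Inverse-square distance factor (a/d)² = 1.0270² = 1.054729.
Q̄ = (S₀/π) × 1.054729 × [bracket] = (2086/π) × 1.054729 × 0.876376 = 613.8 W/m².

Q̄ ≈ 614 W/m²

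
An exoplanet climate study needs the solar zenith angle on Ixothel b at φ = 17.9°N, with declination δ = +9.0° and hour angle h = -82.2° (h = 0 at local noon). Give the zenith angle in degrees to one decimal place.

θ_z = 79.9°

cos θ_z = sin φ sin δ + cos φ cos δ cos h = 0.048081 + 0.127556 = 0.175637.
θ_z = arccos(0.175637) = 79.9°.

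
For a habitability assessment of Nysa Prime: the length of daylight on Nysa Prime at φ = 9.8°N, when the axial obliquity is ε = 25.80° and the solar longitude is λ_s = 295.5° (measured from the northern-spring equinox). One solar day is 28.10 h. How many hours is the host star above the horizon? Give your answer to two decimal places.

13.39 h

Solar declination: sin δ = sin ε · sin λ_s = sin 25.80° × sin 295.5° = -0.39283, so δ = -23.131°.
cos H₀ = −tan φ · tan δ = −tan(+9.8°) × tan(-23.131°) = 0.0738, so H₀ = 1.4969 rad = 85.77°.
Daylight = 2H₀/(2π) × 28.10 h = (1.4969/π) × 28.10 = 13.39 h.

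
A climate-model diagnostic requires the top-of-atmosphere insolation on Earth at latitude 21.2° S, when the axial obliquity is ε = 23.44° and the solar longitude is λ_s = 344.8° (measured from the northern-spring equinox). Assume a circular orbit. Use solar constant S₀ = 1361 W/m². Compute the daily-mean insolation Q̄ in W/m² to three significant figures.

Solar declination: sin δ = sin ε · sin λ_s = sin 23.44° × sin 344.8° = -0.10430, so δ = -5.987°.
cos H₀ = −tan(-21.2°) tan(-5.987°) = -0.0407, H₀ = 1.6115 rad.
Bracket: H₀ sin φ sin δ + cos φ cos δ sin H₀ = 1.6115×-0.36162×-0.10430 + 0.93232×0.99455×0.99917 = 0.060781 + 0.926469 = 0.987250.
Q̄ = (S₀/π) × [bracket] = (1361/π) × 0.987250 = 427.7 W/m².

Q̄ ≈ 428 W/m²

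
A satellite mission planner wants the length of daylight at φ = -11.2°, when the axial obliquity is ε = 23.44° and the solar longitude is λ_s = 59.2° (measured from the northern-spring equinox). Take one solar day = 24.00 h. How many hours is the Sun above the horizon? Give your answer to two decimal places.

11.45 h

Solar declination: sin δ = sin ε · sin λ_s = sin 23.44° × sin 59.2° = 0.34168, so δ = +19.980°.
cos H₀ = −tan φ · tan δ = −tan(-11.2°) × tan(+19.980°) = 0.0720, so H₀ = 1.4987 rad = 85.87°.
Daylight = 2H₀/(2π) × 24.00 h = (1.4987/π) × 24.00 = 11.45 h.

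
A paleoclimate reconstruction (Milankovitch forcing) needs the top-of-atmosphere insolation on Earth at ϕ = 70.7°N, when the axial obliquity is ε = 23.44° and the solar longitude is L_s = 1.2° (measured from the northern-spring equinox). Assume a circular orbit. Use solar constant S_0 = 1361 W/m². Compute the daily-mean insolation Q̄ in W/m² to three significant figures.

Solar declination: sin δ = sin ε · sin L_s = sin 23.44° × sin 1.2° = 0.00833, so δ = +0.477°.
cos h₀ = −tan(+70.7°) tan(+0.477°) = -0.0238, h₀ = 1.5946 rad.
Bracket: h₀ sin ϕ sin δ + cos ϕ cos δ sin h₀ = 1.5946×0.94380×0.00833 + 0.33051×0.99997×0.99972 = 0.012537 + 0.330408 = 0.342945.
Q̄ = (S_0/π) × [bracket] = (1361/π) × 0.342945 = 148.6 W/m².

Q̄ ≈ 149 W/m²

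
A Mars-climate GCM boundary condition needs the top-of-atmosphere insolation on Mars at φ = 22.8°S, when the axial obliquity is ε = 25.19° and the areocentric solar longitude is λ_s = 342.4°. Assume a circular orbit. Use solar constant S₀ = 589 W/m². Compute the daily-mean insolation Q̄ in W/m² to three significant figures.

sin δ = sin 25.19° × sin 342.4° = -0.12870, so δ = -7.394°.
cos H₀ = −tan(-22.8°) tan(-7.394°) = -0.0546, H₀ = 1.6254 rad.
Bracket: H₀ sin φ sin δ + cos φ cos δ sin H₀ = 1.6254×-0.38752×-0.12870 + 0.92186×0.99168×0.99851 = 0.081065 + 0.912828 = 0.993893.
Q̄ = (S₀/π) × [bracket] = (589/π) × 0.993893 = 186.3 W/m².

Q̄ ≈ 186 W/m²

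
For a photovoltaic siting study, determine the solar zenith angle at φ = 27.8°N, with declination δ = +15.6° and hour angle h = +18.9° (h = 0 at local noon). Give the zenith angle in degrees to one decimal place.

cos θ_z = sin φ sin δ + cos φ cos δ cos h = 0.125421 + 0.806060 = 0.931481.
θ_z = arccos(0.931481) = 21.3°.

θ_z = 21.3°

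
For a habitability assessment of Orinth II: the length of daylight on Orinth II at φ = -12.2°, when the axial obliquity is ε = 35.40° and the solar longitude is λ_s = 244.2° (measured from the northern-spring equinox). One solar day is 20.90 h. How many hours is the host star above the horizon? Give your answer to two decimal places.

11.33 h

Solar declination: sin δ = sin ε · sin λ_s = sin 35.40° × sin 244.2° = -0.52154, so δ = -31.435°.
cos H₀ = −tan φ · tan δ = −tan(-12.2°) × tan(-31.435°) = -0.1322, so H₀ = 1.7033 rad = 97.59°.
Daylight = 2H₀/(2π) × 20.90 h = (1.7033/π) × 20.90 = 11.33 h.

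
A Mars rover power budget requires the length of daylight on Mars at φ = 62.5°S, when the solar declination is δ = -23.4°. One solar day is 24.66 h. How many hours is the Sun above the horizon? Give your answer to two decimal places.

cos H₀ = −tan φ · tan δ = −tan(-62.5°) × tan(-23.400°) = -0.8313, so H₀ = 2.5522 rad = 146.23°.
Daylight = 2H₀/(2π) × 24.66 h = (2.5522/π) × 24.66 = 20.03 h.

20.03 h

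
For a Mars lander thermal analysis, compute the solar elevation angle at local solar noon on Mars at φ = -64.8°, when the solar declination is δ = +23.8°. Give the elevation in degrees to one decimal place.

1.4°

At local noon the hour angle is zero, so the zenith angle equals |φ − δ| = |-64.8° − (+23.800°)| = 88.600°.
Elevation = 90° − 88.600° = 1.4°.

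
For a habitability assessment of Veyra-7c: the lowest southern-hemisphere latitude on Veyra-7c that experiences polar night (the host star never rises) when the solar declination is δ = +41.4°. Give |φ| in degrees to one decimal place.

Polar night requires cos H₀ = −tan φ tan δ ≥ 1, i.e. tan φ tan δ ≤ −1.
The boundary is |tan φ| · |tan δ| = 1, so |φ| = 90° − |δ| = 90° − 41.4° = 48.6° in the southern hemisphere.

|φ| = 48.6°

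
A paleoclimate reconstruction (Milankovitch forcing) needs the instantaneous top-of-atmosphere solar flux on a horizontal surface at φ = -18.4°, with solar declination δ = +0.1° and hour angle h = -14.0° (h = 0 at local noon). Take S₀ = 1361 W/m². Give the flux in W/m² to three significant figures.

1.25e+03 W/m²

cos θ_z = sin φ sin δ + cos φ cos δ cos h = -0.000551 + 0.920689 = 0.920138.
Flux = S₀ · cos θ_z = 1361 × 0.920138 = 1252 W/m².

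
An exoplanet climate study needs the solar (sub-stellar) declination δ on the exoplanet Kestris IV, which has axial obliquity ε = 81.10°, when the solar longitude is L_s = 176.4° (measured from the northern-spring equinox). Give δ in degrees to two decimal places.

δ = +3.56°

sin δ = sin ε · sin L_s = sin 81.10° × sin 176.4° = 0.062035.
δ = arcsin(0.062035) = +3.56°.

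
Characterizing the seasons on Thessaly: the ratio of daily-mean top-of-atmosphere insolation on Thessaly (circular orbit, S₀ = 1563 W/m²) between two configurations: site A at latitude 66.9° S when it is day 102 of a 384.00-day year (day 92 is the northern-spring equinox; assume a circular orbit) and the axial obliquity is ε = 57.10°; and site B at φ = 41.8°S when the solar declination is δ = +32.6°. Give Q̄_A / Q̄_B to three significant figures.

— Configuration A (φ=-66.9°):
Solar longitude: λ_s = 360° × (102 − 92)/384.00 = 9.375°.
sin δ = sin 57.10° × sin 9.375° = 0.13677, so δ = +7.861°.
cos H₀ = −tan(-66.9°) tan(+7.861°) = 0.3237, H₀ = 1.2412 rad.
Bracket: H₀ sin φ sin δ + cos φ cos δ sin H₀ = 1.2412×-0.91982×0.13677 + 0.39234×0.99060×0.94616 = -0.156148 + 0.367727 = 0.211579.
Q̄ = (S₀/π) × [bracket] = (1563/π) × 0.211579 = 105.26 W/m².
— Configuration B (φ=-41.8°):
cos H₀ = −tan(-41.8°) tan(+32.600°) = 0.5718, H₀ = 0.9621 rad.
Bracket: H₀ sin φ sin δ + cos φ cos δ sin H₀ = 0.9621×-0.66653×0.53877 + 0.74548×0.84245×0.82039 = -0.345496 + 0.515229 = 0.169733.
Q̄ = (S₀/π) × [bracket] = (1563/π) × 0.169733 = 84.445 W/m².
Ratio Q̄_A / Q̄_B = 105.26 / 84.445 = 1.246.

Q̄_A / Q̄_B ≈ 1.25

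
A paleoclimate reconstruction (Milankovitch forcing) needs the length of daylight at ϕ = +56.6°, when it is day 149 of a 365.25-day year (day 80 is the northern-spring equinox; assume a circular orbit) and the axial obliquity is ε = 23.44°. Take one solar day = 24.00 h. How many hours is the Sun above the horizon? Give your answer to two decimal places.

16.93 h

Solar longitude: L_s = 360° × (149 − 80)/365.25 = 68.008°.
sin δ = sin 23.44° × sin 68.008° = 0.36884, so δ = +21.644°.
cos h₀ = −tan ϕ · tan δ = −tan(+56.6°) × tan(+21.644°) = -0.6018, so h₀ = 2.2166 rad = 127.00°.
Daylight = 2h₀/(2π) × 24.00 h = (2.2166/π) × 24.00 = 16.93 h.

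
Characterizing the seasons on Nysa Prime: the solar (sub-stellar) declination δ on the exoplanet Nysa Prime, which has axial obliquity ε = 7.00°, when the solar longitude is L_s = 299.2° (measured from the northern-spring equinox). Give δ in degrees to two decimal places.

δ = -6.11°

sin δ = sin ε · sin L_s = sin 7.00° × sin 299.2° = -0.106382.
δ = arcsin(-0.106382) = -6.11°.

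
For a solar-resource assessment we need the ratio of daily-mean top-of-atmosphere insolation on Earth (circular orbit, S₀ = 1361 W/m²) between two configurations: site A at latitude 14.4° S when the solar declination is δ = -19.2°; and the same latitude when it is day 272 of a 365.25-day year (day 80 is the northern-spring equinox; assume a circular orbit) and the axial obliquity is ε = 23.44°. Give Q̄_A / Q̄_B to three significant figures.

Q̄_A / Q̄_B ≈ 1.06

— Configuration A (φ=-14.4°):
cos H₀ = −tan(-14.4°) tan(-19.200°) = -0.0894, H₀ = 1.6603 rad.
Bracket: H₀ sin φ sin δ + cos φ cos δ sin H₀ = 1.6603×-0.24869×-0.32887 + 0.96858×0.94438×0.99599 = 0.135790 + 0.911040 = 1.046830.
Q̄ = (S₀/π) × [bracket] = (1361/π) × 1.046830 = 453.51 W/m².
— Configuration B (φ=-14.4°):
Solar longitude: λ_s = 360° × (272 − 80)/365.25 = 189.240°.
sin δ = sin 23.44° × sin 189.240° = -0.06387, so δ = -3.662°.
cos H₀ = −tan(-14.4°) tan(-3.662°) = -0.0164, H₀ = 1.5872 rad.
Bracket: H₀ sin φ sin δ + cos φ cos δ sin H₀ = 1.5872×-0.24869×-0.06387 + 0.96858×0.99796×0.99986 = 0.025211 + 0.966469 = 0.991680.
Q̄ = (S₀/π) × [bracket] = (1361/π) × 0.991680 = 429.62 W/m².
Ratio Q̄_A / Q̄_B = 453.51 / 429.62 = 1.056.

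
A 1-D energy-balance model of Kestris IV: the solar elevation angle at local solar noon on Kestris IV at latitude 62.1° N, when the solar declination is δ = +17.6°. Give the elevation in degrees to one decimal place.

45.5°

At local noon the hour angle is zero, so the zenith angle equals |ϕ − δ| = |+62.1° − (+17.600°)| = 44.500°.
Elevation = 90° − 44.500° = 45.5°.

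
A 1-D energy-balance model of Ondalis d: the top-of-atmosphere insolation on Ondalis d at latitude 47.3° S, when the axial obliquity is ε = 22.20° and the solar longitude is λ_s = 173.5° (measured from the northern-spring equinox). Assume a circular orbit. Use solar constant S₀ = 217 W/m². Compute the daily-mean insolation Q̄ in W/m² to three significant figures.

Q̄ ≈ 43.4 W/m²

Solar declination: sin δ = sin ε · sin λ_s = sin 22.20° × sin 173.5° = 0.04277, so δ = +2.451°.
cos H₀ = −tan(-47.3°) tan(+2.451°) = 0.0464, H₀ = 1.5244 rad.
Bracket: H₀ sin φ sin δ + cos φ cos δ sin H₀ = 1.5244×-0.73491×0.04277 + 0.67816×0.99908×0.99892 = -0.047915 + 0.676804 = 0.628889.
Q̄ = (S₀/π) × [bracket] = (217/π) × 0.628889 = 43.44 W/m².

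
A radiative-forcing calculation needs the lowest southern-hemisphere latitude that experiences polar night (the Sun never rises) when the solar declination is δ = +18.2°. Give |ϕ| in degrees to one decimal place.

Polar night requires cos h₀ = −tan ϕ tan δ ≥ 1, i.e. tan ϕ tan δ ≤ −1.
The boundary is |tan ϕ| · |tan δ| = 1, so |ϕ| = 90° − |δ| = 90° − 18.2° = 71.8° in the southern hemisphere.

|ϕ| = 71.8°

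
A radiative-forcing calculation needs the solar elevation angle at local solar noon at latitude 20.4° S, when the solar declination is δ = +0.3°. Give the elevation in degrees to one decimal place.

At local noon the hour angle is zero, so the zenith angle equals |φ − δ| = |-20.4° − (+0.300°)| = 20.700°.
Elevation = 90° − 20.700° = 69.3°.

69.3°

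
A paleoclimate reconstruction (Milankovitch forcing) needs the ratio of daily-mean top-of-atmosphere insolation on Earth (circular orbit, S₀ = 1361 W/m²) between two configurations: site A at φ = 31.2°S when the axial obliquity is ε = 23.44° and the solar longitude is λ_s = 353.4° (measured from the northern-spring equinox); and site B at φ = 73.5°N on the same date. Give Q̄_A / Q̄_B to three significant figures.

Q̄_A / Q̄_B ≈ 4.09

— Configuration A (φ=-31.2°):
Solar declination: sin δ = sin ε · sin λ_s = sin 23.44° × sin 353.4° = -0.04572, so δ = -2.621°.
cos H₀ = −tan(-31.2°) tan(-2.621°) = -0.0277, H₀ = 1.5985 rad.
Bracket: H₀ sin φ sin δ + cos φ cos δ sin H₀ = 1.5985×-0.51803×-0.04572 + 0.85536×0.99895×0.99962 = 0.037859 + 0.854137 = 0.891996.
Q̄ = (S₀/π) × [bracket] = (1361/π) × 0.891996 = 386.43 W/m².
— Configuration B (φ=+73.5°):
cos H₀ = −tan(+73.5°) tan(-2.621°) = 0.1545, H₀ = 1.4157 rad.
Bracket: H₀ sin φ sin δ + cos φ cos δ sin H₀ = 1.4157×0.95882×-0.04572 + 0.28402×0.99895×0.98799 = -0.062060 + 0.280314 = 0.218254.
Q̄ = (S₀/π) × [bracket] = (1361/π) × 0.218254 = 94.552 W/m².
Ratio Q̄_A / Q̄_B = 386.43 / 94.552 = 4.087.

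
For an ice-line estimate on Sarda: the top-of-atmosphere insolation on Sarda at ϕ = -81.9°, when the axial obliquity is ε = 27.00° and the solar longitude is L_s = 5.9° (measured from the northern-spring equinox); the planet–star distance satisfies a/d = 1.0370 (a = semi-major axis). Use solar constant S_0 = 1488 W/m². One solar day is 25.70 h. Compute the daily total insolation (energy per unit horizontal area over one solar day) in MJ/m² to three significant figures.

3.57 MJ/m²

Solar declination: sin δ = sin ε · sin L_s = sin 27.00° × sin 5.9° = 0.04667, so δ = +2.675°.
cos h₀ = −tan(-81.9°) tan(+2.675°) = 0.3283, h₀ = 1.2363 rad.
Bracket: h₀ sin ϕ sin δ + cos ϕ cos δ sin h₀ = 1.2363×-0.99002×0.04667 + 0.14090×0.99891×0.94459 = -0.057122 + 0.132948 = 0.075826.
Inverse-square distance factor (a/d)² = 1.0370² = 1.075369.
Q̄ = (S_0/π) × 1.075369 × [bracket] = (1488/π) × 1.075369 × 0.075826 = 38.621 W/m².
Daily total = Q̄ × 25.70 h × 3600 s/h = 38.621 × 25.70 × 3600 / 10⁶ = 3.573 MJ/m².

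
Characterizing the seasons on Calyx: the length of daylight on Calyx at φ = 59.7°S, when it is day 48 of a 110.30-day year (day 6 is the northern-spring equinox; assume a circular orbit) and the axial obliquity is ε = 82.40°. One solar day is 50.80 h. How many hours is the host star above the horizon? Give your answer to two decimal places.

0.00 h

Solar longitude: λ_s = 360° × (48 − 6)/110.30 = 137.081°.
sin δ = sin 82.40° × sin 137.081° = 0.67499, so δ = +42.453°.
cos H₀ = −tan φ · tan δ = 1.5655 ≥ 1, so the host star never rises (polar night) and H₀ = 0.
Daylight = 2H₀/(2π) × 50.80 h = (0.0000/π) × 50.80 = 0.00 h.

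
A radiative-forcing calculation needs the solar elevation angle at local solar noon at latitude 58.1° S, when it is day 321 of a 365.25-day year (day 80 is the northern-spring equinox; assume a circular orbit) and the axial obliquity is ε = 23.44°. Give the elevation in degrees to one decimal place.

Solar longitude: λ_s = 360° × (321 − 80)/365.25 = 237.536°.
sin δ = sin 23.44° × sin 237.536° = -0.33563, so δ = -19.611°.
At local noon the hour angle is zero, so the zenith angle equals |φ − δ| = |-58.1° − (-19.611°)| = 38.489°.
Elevation = 90° − 38.489° = 51.5°.

51.5°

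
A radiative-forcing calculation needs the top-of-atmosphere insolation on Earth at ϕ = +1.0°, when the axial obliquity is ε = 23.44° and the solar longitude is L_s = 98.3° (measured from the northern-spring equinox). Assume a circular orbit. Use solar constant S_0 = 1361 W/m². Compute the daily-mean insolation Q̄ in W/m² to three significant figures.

Solar declination: sin δ = sin ε · sin L_s = sin 23.44° × sin 98.3° = 0.39362, so δ = +23.180°.
cos h₀ = −tan(+1.0°) tan(+23.180°) = -0.0075, h₀ = 1.5783 rad.
Bracket: h₀ sin ϕ sin δ + cos ϕ cos δ sin h₀ = 1.5783×0.01745×0.39362 + 0.99985×0.91927×0.99997 = 0.010841 + 0.919105 = 0.929946.
Q̄ = (S_0/π) × [bracket] = (1361/π) × 0.929946 = 402.9 W/m².

Q̄ ≈ 403 W/m²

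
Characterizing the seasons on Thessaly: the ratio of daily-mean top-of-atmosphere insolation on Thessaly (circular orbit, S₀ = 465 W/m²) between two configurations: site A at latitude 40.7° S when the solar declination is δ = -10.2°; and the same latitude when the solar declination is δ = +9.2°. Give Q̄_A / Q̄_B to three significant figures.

— Configuration A (φ=-40.7°):
cos H₀ = −tan(-40.7°) tan(-10.200°) = -0.1548, H₀ = 1.7262 rad.
Bracket: H₀ sin φ sin δ + cos φ cos δ sin H₀ = 1.7262×-0.65210×-0.17708 + 0.75813×0.98420×0.98795 = 0.199331 + 0.737160 = 0.936491.
Q̄ = (S₀/π) × [bracket] = (465/π) × 0.936491 = 138.61 W/m².
— Configuration B (φ=-40.7°):
cos H₀ = −tan(-40.7°) tan(+9.200°) = 0.1393, H₀ = 1.4310 rad.
Bracket: H₀ sin φ sin δ + cos φ cos δ sin H₀ = 1.4310×-0.65210×0.15988 + 0.75813×0.98714×0.99025 = -0.149193 + 0.741084 = 0.591891.
Q̄ = (S₀/π) × [bracket] = (465/π) × 0.591891 = 87.608 W/m².
Ratio Q̄_A / Q̄_B = 138.61 / 87.608 = 1.582.

Q̄_A / Q̄_B ≈ 1.58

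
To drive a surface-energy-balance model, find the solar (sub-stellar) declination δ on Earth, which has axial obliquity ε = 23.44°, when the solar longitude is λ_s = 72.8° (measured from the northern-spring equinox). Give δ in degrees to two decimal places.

sin δ = sin ε · sin λ_s = sin 23.44° × sin 72.8° = 0.379999.
δ = arcsin(0.379999) = +22.33°.

δ = +22.33°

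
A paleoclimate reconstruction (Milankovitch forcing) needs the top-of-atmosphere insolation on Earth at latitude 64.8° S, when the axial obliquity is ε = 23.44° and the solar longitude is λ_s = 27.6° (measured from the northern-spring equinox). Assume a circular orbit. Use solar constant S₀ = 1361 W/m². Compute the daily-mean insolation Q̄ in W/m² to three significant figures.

Solar declination: sin δ = sin ε · sin λ_s = sin 23.44° × sin 27.6° = 0.18429, so δ = +10.620°.
cos H₀ = −tan(-64.8°) tan(+10.620°) = 0.3985, H₀ = 1.1609 rad.
Bracket: H₀ sin φ sin δ + cos φ cos δ sin H₀ = 1.1609×-0.90483×0.18429 + 0.42578×0.98287×0.91718 = -0.193581 + 0.383827 = 0.190246.
Q̄ = (S₀/π) × [bracket] = (1361/π) × 0.190246 = 82.42 W/m².

Q̄ ≈ 82.4 W/m²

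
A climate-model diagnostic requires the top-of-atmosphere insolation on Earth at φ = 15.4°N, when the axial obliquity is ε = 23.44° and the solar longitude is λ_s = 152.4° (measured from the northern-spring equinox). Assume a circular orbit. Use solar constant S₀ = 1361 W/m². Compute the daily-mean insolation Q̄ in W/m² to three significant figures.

Solar declination: sin δ = sin ε · sin λ_s = sin 23.44° × sin 152.4° = 0.18429, so δ = +10.620°.
cos H₀ = −tan(+15.4°) tan(+10.620°) = -0.0516, H₀ = 1.6225 rad.
Bracket: H₀ sin φ sin δ + cos φ cos δ sin H₀ = 1.6225×0.26556×0.18429 + 0.96410×0.98287×0.99867 = 0.079405 + 0.946325 = 1.025730.
Q̄ = (S₀/π) × [bracket] = (1361/π) × 1.025730 = 444.4 W/m².

Q̄ ≈ 444 W/m²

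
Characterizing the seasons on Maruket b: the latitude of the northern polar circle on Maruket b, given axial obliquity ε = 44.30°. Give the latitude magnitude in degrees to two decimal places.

The polar circle is the lowest latitude that experiences at least one full rotation of continuous daylight at the northern-summer solstice; it lies at |ϕ| = 90° − ε = 90° − 44.30° = 45.70°.

45.70°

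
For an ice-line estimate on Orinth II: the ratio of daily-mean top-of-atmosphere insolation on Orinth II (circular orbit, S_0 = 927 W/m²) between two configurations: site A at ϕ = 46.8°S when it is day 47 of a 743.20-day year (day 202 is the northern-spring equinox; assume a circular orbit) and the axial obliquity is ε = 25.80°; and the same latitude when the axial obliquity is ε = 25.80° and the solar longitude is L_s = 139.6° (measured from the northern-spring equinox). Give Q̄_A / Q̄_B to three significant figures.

— Configuration A (ϕ=-46.8°):
Solar longitude: L_s = 360° × (47 − 202)/743.20 = -75.081°, i.e. -75.081° + 360° = 284.919°.
sin δ = sin 25.80° × sin 284.919° = -0.42056, so δ = -24.870°.
cos h₀ = −tan(-46.8°) tan(-24.870°) = -0.4936, h₀ = 2.0871 rad.
Bracket: h₀ sin ϕ sin δ + cos ϕ cos δ sin h₀ = 2.0871×-0.72897×-0.42056 + 0.68455×0.90727×0.86967 = 0.639854 + 0.540127 = 1.179981.
Q̄ = (S_0/π) × [bracket] = (927/π) × 1.179981 = 348.18 W/m².
— Configuration B (ϕ=-46.8°):
Solar declination: sin δ = sin ε · sin L_s = sin 25.80° × sin 139.6° = 0.28208, so δ = +16.385°.
cos h₀ = −tan(-46.8°) tan(+16.385°) = 0.3131, h₀ = 1.2523 rad.
Bracket: h₀ sin ϕ sin δ + cos ϕ cos δ sin h₀ = 1.2523×-0.72897×0.28208 + 0.68455×0.95939×0.94972 = -0.257508 + 0.623729 = 0.366221.
Q̄ = (S_0/π) × [bracket] = (927/π) × 0.366221 = 108.06 W/m².
Ratio Q̄_A / Q̄_B = 348.18 / 108.06 = 3.222.

Q̄_A / Q̄_B ≈ 3.22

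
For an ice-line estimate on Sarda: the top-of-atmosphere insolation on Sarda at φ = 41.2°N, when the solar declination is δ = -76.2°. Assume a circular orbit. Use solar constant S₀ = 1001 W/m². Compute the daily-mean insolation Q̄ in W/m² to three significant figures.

cos H₀ = −tan(+41.2°) tan(-76.200°) = 3.5641 ≥ 1 ⇒ polar night, H₀ = 0 and Q̄ = 0.

Q̄ ≈ 0.00 W/m²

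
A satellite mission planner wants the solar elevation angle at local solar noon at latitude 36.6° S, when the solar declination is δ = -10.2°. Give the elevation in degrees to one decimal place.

63.6°

At local noon the hour angle is zero, so the zenith angle equals |ϕ − δ| = |-36.6° − (-10.200°)| = 26.400°.
Elevation = 90° − 26.400° = 63.6°.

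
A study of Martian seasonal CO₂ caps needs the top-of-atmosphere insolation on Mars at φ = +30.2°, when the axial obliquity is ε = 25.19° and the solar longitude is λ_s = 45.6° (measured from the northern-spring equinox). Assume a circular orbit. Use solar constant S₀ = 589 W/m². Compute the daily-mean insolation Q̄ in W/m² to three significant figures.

Solar declination: sin δ = sin ε · sin λ_s = sin 25.19° × sin 45.6° = 0.30409, so δ = +17.704°.
cos H₀ = −tan(+30.2°) tan(+17.704°) = -0.1858, H₀ = 1.7577 rad.
Bracket: H₀ sin φ sin δ + cos φ cos δ sin H₀ = 1.7577×0.50302×0.30409 + 0.86427×0.95264×0.98259 = 0.268864 + 0.809004 = 1.077868.
Q̄ = (S₀/π) × [bracket] = (589/π) × 1.077868 = 202.1 W/m².

Q̄ ≈ 202 W/m²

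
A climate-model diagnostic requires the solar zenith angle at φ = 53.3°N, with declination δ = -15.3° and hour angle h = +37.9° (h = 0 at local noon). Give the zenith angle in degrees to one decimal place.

θ_z = 75.9°

cos θ_z = sin φ sin δ + cos φ cos δ cos h = -0.211567 + 0.454863 = 0.243296.
θ_z = arccos(0.243296) = 75.9°.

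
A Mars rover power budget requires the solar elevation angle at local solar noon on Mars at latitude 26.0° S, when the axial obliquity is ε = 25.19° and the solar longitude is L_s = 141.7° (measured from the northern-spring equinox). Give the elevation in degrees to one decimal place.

48.7°

Solar declination: sin δ = sin ε · sin L_s = sin 25.19° × sin 141.7° = 0.26379, so δ = +15.295°.
At local noon the hour angle is zero, so the zenith angle equals |ϕ − δ| = |-26.0° − (+15.295°)| = 41.295°.
Elevation = 90° − 41.295° = 48.7°.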